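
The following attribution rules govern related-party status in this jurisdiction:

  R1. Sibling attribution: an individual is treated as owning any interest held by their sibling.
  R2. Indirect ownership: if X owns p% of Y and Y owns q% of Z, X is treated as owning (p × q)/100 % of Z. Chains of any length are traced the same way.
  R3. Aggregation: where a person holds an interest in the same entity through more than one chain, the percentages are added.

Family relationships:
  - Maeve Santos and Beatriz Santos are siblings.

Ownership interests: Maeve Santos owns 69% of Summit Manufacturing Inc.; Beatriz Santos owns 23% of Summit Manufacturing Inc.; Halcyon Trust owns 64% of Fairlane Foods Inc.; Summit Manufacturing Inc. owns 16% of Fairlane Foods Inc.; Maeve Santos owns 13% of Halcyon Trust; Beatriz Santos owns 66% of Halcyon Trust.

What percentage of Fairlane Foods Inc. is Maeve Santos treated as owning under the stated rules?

By sibling attribution (R1), Maeve Santos is treated as also owning Beatriz Santos's interest in Summit Manufacturing Inc, giving 69% + 23% = 92%.
By sibling attribution (R1), Maeve Santos is treated as also owning Beatriz Santos's interest in Halcyon Trust, giving 13% + 66% = 79%.
Chain via Summit Manufacturing Inc. (R2): 92% × 16% = 14.72% of Fairlane Foods Inc.
Chain via Halcyon Trust (R2): 79% × 64% = 50.56% of Fairlane Foods Inc.
Aggregating (R3): 14.72% + 50.56% = 65.28%.

65.28%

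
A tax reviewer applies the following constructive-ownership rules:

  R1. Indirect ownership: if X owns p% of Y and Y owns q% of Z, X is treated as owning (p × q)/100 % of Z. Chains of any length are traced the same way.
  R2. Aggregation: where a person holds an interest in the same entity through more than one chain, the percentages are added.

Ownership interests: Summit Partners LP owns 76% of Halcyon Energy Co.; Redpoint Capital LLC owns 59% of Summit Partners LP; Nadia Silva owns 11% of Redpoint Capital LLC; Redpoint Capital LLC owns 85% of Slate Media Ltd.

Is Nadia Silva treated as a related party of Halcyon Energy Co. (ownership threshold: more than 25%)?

Chain via Redpoint Capital LLC → Summit Partners LP (R1): 11% × 59% × 76% = 4.9324% of Halcyon Energy Co.
4.9324% does not exceed the 25% threshold, so Nadia is not a related party to Halcyon Energy Co.

No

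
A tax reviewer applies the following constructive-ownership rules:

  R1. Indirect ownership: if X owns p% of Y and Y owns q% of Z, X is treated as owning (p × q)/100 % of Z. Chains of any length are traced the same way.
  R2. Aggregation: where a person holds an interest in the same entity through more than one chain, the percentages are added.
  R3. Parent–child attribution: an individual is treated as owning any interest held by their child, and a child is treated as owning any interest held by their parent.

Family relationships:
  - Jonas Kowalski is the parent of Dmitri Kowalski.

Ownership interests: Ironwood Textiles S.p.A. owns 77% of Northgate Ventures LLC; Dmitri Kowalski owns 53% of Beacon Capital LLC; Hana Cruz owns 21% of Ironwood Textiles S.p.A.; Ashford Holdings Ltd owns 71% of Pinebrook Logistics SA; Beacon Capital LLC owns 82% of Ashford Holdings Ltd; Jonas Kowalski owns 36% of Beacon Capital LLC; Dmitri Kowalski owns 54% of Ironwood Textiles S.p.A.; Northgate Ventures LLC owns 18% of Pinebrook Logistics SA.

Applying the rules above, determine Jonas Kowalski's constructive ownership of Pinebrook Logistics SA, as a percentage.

By parent–child attribution (R3), Jonas Kowalski is treated as also owning Dmitri Kowalski's interest in Beacon Capital LLC, giving 36% + 53% = 89%.
By parent–child attribution (R3), Jonas Kowalski is treated as owning Dmitri Kowalski's 54% interest in Ironwood Textiles S.p.A.
Chain via Beacon Capital LLC → Ashford Holdings Ltd (R1): 89% × 82% × 71% = 51.8158% of Pinebrook Logistics SA.
Chain via Ironwood Textiles S.p.A. → Northgate Ventures LLC (R1): 54% × 77% × 18% = 7.4844% of Pinebrook Logistics SA.
Aggregating (R2): 51.8158% + 7.4844% = 59.3002%.

59.3002%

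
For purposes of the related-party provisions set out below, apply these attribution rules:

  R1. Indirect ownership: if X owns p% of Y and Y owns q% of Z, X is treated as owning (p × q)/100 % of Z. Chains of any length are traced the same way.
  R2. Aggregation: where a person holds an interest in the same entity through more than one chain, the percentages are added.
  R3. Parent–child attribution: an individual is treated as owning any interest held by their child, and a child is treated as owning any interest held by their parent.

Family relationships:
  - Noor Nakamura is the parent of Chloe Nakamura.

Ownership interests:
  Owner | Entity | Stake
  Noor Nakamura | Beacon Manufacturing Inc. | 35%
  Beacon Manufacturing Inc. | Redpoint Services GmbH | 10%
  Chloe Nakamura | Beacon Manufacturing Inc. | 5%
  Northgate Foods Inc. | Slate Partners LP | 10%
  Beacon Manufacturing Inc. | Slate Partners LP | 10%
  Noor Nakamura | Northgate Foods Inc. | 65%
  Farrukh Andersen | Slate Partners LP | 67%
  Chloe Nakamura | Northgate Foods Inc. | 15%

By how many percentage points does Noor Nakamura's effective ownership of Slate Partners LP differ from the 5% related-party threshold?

7

By parent–child attribution (R3), Noor Nakamura is treated as also owning Chloe Nakamura's interest in Northgate Foods Inc, giving 65% + 15% = 80%.
By parent–child attribution (R3), Noor Nakamura is treated as also owning Chloe Nakamura's interest in Beacon Manufacturing Inc, giving 35% + 5% = 40%.
Chain via Northgate Foods Inc. (R1): 80% × 10% = 8% of Slate Partners LP.
Chain via Beacon Manufacturing Inc. (R1): 40% × 10% = 4% of Slate Partners LP.
Aggregating (R2): 8% + 4% = 12%.
12% exceeds the 5% threshold by 7 percentage points.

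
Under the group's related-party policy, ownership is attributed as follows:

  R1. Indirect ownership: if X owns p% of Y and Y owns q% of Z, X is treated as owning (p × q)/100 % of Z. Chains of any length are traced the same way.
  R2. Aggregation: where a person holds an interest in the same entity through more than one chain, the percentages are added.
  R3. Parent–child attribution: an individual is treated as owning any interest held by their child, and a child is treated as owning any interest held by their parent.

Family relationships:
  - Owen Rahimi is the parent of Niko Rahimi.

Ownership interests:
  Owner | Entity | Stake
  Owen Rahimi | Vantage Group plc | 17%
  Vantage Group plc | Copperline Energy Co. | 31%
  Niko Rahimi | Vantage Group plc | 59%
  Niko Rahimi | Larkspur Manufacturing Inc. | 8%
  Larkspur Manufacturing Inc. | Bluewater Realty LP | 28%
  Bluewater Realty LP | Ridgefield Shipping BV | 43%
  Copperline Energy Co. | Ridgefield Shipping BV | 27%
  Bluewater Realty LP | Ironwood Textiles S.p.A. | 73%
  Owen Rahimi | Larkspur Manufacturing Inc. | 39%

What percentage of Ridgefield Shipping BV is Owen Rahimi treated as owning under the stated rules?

12.02%

By parent–child attribution (R3), Owen Rahimi is treated as also owning Niko Rahimi's interest in Vantage Group plc, giving 17% + 59% = 76%.
By parent–child attribution (R3), Owen Rahimi is treated as also owning Niko Rahimi's interest in Larkspur Manufacturing Inc, giving 39% + 8% = 47%.
Chain via Vantage Group plc → Copperline Energy Co. (R1): 76% × 31% × 27% = 6.3612% of Ridgefield Shipping BV.
Chain via Larkspur Manufacturing Inc. → Bluewater Realty LP (R1): 47% × 28% × 43% = 5.6588% of Ridgefield Shipping BV.
Aggregating (R2): 6.3612% + 5.6588% = 12.02%.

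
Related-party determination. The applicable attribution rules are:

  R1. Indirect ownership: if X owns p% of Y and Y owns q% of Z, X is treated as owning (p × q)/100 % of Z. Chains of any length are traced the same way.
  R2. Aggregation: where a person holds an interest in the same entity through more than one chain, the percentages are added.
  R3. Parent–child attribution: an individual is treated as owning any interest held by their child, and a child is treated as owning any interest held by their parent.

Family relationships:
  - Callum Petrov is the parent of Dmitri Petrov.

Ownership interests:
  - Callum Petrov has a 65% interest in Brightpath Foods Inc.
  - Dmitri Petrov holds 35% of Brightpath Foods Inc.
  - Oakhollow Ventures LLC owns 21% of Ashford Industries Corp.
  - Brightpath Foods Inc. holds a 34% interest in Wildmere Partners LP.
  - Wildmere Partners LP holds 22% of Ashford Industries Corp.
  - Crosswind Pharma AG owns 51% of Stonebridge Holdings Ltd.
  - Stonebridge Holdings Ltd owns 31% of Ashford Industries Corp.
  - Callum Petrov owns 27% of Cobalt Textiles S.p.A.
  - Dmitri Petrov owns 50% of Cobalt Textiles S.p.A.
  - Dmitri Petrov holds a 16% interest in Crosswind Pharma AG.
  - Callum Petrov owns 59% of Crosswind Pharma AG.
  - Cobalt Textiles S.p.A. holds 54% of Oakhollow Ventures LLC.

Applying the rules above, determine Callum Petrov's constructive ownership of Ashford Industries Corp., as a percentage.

By parent–child attribution (R3), Callum Petrov is treated as also owning Dmitri Petrov's interest in Cobalt Textiles S.p.A, giving 27% + 50% = 77%.
By parent–child attribution (R3), Callum Petrov is treated as also owning Dmitri Petrov's interest in Brightpath Foods Inc, giving 65% + 35% = 100%.
By parent–child attribution (R3), Callum Petrov is treated as also owning Dmitri Petrov's interest in Crosswind Pharma AG, giving 59% + 16% = 75%.
Chain via Cobalt Textiles S.p.A. → Oakhollow Ventures LLC (R1): 77% × 54% × 21% = 8.7318% of Ashford Industries Corp.
Chain via Brightpath Foods Inc. → Wildmere Partners LP (R1): 100% × 34% × 22% = 7.48% of Ashford Industries Corp.
Chain via Crosswind Pharma AG → Stonebridge Holdings Ltd (R1): 75% × 51% × 31% = 11.8575% of Ashford Industries Corp.
Aggregating (R2): 8.7318% + 7.48% + 11.8575% = 28.0693%.

28.0693%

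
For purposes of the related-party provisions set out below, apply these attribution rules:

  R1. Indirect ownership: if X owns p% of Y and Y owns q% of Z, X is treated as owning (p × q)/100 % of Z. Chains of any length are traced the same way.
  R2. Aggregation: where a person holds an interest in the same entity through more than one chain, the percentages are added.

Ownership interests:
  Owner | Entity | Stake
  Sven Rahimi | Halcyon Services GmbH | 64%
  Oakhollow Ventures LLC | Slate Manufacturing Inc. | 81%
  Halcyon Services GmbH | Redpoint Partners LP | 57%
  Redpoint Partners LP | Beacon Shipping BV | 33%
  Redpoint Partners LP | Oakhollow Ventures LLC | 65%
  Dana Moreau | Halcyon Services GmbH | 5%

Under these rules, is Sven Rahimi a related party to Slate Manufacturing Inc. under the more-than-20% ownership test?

No

Chain via Halcyon Services GmbH → Redpoint Partners LP → Oakhollow Ventures LLC (R1): 64% × 57% × 65% × 81% = 19.20672% of Slate Manufacturing Inc.
19.20672% does not exceed the 20% threshold, so Sven is not a related party to Slate Manufacturing Inc.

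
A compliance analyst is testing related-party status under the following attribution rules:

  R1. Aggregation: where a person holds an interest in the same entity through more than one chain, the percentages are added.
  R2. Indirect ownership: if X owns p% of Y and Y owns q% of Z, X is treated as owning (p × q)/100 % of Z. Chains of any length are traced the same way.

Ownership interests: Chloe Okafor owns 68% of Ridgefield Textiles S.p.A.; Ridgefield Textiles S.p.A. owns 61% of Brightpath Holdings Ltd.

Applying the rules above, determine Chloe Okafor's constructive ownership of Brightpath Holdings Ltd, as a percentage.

Chain via Ridgefield Textiles S.p.A. (R2): 68% × 61% = 41.48% of Brightpath Holdings Ltd.

41.48%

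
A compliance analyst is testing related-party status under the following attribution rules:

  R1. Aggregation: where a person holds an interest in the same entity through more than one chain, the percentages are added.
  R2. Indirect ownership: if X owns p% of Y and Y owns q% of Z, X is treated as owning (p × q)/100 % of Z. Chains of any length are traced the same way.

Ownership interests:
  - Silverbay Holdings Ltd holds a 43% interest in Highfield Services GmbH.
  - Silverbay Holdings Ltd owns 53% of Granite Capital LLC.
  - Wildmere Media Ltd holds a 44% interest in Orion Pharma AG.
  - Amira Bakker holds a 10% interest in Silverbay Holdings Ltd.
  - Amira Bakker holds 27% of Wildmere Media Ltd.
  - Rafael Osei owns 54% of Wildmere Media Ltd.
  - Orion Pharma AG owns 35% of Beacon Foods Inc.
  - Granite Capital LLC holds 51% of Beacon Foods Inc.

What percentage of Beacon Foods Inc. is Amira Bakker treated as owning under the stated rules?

6.861%

Chain via Wildmere Media Ltd → Orion Pharma AG (R2): 27% × 44% × 35% = 4.158% of Beacon Foods Inc.
Chain via Silverbay Holdings Ltd → Granite Capital LLC (R2): 10% × 53% × 51% = 2.703% of Beacon Foods Inc.
Aggregating (R1): 4.158% + 2.703% = 6.861%.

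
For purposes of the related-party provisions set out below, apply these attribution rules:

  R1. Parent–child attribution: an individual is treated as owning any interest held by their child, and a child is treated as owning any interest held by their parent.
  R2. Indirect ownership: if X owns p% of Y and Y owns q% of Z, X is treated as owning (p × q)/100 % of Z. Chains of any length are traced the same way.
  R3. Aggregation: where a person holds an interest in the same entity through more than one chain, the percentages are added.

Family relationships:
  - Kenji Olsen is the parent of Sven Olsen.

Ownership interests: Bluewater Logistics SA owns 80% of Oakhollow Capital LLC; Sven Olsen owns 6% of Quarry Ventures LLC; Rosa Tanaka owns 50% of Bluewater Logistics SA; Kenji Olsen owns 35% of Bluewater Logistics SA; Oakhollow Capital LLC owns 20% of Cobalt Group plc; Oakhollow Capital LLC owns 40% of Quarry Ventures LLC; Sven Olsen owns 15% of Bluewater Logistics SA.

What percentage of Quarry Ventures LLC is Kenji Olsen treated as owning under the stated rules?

22%

By parent–child attribution (R1), Kenji Olsen is treated as also owning Sven Olsen's interest in Bluewater Logistics SA, giving 35% + 15% = 50%.
By parent–child attribution (R1), Kenji Olsen is treated as owning Sven Olsen's 6% interest in Quarry Ventures LLC.
Chain via Bluewater Logistics SA → Oakhollow Capital LLC (R2): 50% × 80% × 40% = 16% of Quarry Ventures LLC.
Direct interest in Quarry Ventures LLC: 6%.
Aggregating (R3): 16% + 6% = 22%.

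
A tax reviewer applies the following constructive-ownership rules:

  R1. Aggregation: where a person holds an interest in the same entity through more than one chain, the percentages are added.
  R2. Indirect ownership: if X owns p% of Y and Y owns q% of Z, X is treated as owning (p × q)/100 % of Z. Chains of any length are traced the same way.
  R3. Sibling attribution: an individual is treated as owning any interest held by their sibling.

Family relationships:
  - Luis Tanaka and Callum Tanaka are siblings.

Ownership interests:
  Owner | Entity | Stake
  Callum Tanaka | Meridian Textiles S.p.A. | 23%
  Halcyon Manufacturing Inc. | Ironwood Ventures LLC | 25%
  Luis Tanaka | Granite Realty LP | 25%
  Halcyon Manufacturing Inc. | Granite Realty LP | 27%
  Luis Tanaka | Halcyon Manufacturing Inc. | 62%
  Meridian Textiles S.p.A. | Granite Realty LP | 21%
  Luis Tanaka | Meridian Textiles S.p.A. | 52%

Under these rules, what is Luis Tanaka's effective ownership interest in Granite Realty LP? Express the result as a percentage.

57.49%

By sibling attribution (R3), Luis Tanaka is treated as also owning Callum Tanaka's interest in Meridian Textiles S.p.A, giving 52% + 23% = 75%.
Chain via Halcyon Manufacturing Inc. (R2): 62% × 27% = 16.74% of Granite Realty LP.
Chain via Meridian Textiles S.p.A. (R2): 75% × 21% = 15.75% of Granite Realty LP.
Direct interest in Granite Realty LP: 25%.
Aggregating (R1): 16.74% + 15.75% + 25% = 57.49%.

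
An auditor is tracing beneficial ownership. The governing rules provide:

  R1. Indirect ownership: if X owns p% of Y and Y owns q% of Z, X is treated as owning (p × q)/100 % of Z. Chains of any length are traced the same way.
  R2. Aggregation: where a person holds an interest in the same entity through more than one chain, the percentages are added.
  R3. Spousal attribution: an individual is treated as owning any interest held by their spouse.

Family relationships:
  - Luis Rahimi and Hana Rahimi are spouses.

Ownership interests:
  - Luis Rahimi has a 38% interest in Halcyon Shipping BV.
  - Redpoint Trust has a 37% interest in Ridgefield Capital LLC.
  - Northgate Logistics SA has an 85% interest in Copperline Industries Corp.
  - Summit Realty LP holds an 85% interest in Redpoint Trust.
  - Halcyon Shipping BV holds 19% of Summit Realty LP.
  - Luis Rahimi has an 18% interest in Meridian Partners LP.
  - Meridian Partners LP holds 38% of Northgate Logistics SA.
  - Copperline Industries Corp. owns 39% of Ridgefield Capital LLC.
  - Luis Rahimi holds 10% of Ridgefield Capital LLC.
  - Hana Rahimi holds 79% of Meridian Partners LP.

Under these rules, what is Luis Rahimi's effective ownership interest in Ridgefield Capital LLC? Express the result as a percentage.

24.48978%

By spousal attribution (R3), Luis Rahimi is treated as also owning Hana Rahimi's interest in Meridian Partners LP, giving 18% + 79% = 97%.
Chain via Meridian Partners LP → Northgate Logistics SA → Copperline Industries Corp. (R1): 97% × 38% × 85% × 39% = 12.21909% of Ridgefield Capital LLC.
Chain via Halcyon Shipping BV → Summit Realty LP → Redpoint Trust (R1): 38% × 19% × 85% × 37% = 2.27069% of Ridgefield Capital LLC.
Direct interest in Ridgefield Capital LLC: 10%.
Aggregating (R2): 12.21909% + 2.27069% + 10% = 24.48978%.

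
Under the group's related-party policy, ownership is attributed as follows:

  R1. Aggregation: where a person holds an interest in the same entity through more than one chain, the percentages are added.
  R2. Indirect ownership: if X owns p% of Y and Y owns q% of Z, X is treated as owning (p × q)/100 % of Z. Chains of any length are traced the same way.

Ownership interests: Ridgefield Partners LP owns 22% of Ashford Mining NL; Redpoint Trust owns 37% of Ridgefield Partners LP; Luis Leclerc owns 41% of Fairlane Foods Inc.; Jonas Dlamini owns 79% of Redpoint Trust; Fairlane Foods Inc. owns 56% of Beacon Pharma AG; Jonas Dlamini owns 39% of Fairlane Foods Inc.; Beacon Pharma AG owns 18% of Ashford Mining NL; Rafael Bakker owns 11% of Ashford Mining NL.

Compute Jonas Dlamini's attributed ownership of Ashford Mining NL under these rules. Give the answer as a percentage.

10.3618%

Chain via Redpoint Trust → Ridgefield Partners LP (R2): 79% × 37% × 22% = 6.4306% of Ashford Mining NL.
Chain via Fairlane Foods Inc. → Beacon Pharma AG (R2): 39% × 56% × 18% = 3.9312% of Ashford Mining NL.
Aggregating (R1): 6.4306% + 3.9312% = 10.3618%.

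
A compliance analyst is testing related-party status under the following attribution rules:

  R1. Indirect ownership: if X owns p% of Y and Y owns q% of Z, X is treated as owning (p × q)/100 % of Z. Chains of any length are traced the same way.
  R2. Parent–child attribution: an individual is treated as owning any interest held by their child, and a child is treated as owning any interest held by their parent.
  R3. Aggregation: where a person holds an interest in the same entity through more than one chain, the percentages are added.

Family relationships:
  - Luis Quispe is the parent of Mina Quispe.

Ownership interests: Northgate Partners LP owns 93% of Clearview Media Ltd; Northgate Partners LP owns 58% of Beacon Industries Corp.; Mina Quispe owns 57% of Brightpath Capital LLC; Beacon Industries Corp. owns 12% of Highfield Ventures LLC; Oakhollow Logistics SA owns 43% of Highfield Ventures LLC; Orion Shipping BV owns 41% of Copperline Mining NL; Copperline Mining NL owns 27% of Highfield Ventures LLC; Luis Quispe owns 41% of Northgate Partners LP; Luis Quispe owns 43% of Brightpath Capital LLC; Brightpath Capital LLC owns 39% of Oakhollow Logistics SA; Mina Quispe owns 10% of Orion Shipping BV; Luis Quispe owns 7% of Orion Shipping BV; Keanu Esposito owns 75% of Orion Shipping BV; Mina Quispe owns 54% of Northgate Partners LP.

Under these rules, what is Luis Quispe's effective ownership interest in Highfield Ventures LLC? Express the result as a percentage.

By parent–child attribution (R2), Luis Quispe is treated as also owning Mina Quispe's interest in Brightpath Capital LLC, giving 43% + 57% = 100%.
By parent–child attribution (R2), Luis Quispe is treated as also owning Mina Quispe's interest in Northgate Partners LP, giving 41% + 54% = 95%.
By parent–child attribution (R2), Luis Quispe is treated as also owning Mina Quispe's interest in Orion Shipping BV, giving 7% + 10% = 17%.
Chain via Brightpath Capital LLC → Oakhollow Logistics SA (R1): 100% × 39% × 43% = 16.77% of Highfield Ventures LLC.
Chain via Northgate Partners LP → Beacon Industries Corp. (R1): 95% × 58% × 12% = 6.612% of Highfield Ventures LLC.
Chain via Orion Shipping BV → Copperline Mining NL (R1): 17% × 41% × 27% = 1.8819% of Highfield Ventures LLC.
Aggregating (R3): 16.77% + 6.612% + 1.8819% = 25.2639%.

25.2639%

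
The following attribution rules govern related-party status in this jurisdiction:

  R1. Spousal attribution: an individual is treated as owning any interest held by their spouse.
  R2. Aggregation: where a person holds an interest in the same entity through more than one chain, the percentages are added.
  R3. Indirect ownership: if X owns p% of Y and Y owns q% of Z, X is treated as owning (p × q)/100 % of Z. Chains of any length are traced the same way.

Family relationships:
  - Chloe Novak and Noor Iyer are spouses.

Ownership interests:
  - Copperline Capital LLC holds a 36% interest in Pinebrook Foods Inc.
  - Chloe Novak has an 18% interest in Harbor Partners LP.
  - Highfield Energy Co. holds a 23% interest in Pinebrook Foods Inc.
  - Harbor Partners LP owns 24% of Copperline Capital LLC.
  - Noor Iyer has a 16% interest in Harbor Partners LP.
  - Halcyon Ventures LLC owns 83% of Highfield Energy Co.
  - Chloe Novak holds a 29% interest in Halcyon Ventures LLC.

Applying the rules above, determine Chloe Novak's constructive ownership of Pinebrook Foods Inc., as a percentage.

By spousal attribution (R1), Chloe Novak is treated as also owning Noor Iyer's interest in Harbor Partners LP, giving 18% + 16% = 34%.
Chain via Harbor Partners LP → Copperline Capital LLC (R3): 34% × 24% × 36% = 2.9376% of Pinebrook Foods Inc.
Chain via Halcyon Ventures LLC → Highfield Energy Co. (R3): 29% × 83% × 23% = 5.5361% of Pinebrook Foods Inc.
Aggregating (R2): 2.9376% + 5.5361% = 8.4737%.

8.4737%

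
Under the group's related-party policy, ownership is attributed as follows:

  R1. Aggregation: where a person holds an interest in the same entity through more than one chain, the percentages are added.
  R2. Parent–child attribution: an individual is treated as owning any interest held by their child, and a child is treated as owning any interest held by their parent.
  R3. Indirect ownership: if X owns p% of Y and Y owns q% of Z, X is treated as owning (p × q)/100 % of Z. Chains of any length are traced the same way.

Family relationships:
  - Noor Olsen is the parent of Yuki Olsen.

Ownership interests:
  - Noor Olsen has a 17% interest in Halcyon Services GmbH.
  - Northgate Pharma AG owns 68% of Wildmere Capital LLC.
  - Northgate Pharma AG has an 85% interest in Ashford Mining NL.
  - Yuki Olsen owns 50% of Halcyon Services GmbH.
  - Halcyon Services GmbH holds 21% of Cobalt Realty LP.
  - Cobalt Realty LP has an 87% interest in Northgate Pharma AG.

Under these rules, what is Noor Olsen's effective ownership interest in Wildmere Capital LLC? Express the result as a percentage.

8.323812%

By parent–child attribution (R2), Noor Olsen is treated as also owning Yuki Olsen's interest in Halcyon Services GmbH, giving 17% + 50% = 67%.
Chain via Halcyon Services GmbH → Cobalt Realty LP → Northgate Pharma AG (R3): 67% × 21% × 87% × 68% = 8.323812% of Wildmere Capital LLC.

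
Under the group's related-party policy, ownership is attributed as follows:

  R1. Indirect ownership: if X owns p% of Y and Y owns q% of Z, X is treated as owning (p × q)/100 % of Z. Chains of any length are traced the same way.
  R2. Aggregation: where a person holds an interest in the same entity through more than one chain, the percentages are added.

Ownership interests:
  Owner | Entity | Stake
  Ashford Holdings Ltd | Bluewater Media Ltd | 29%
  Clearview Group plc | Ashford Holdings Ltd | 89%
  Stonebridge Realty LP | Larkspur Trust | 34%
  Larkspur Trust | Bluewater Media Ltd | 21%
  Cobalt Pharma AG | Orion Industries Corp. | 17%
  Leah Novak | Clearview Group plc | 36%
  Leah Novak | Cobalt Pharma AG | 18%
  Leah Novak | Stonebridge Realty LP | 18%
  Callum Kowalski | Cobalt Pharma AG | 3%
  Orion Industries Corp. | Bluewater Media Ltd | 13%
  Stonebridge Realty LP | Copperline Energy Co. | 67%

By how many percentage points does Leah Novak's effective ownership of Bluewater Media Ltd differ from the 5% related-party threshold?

5.9746

Chain via Clearview Group plc → Ashford Holdings Ltd (R1): 36% × 89% × 29% = 9.2916% of Bluewater Media Ltd.
Chain via Stonebridge Realty LP → Larkspur Trust (R1): 18% × 34% × 21% = 1.2852% of Bluewater Media Ltd.
Chain via Cobalt Pharma AG → Orion Industries Corp. (R1): 18% × 17% × 13% = 0.3978% of Bluewater Media Ltd.
Aggregating (R2): 9.2916% + 1.2852% + 0.3978% = 10.9746%.
10.9746% exceeds the 5% threshold by 5.9746 percentage points.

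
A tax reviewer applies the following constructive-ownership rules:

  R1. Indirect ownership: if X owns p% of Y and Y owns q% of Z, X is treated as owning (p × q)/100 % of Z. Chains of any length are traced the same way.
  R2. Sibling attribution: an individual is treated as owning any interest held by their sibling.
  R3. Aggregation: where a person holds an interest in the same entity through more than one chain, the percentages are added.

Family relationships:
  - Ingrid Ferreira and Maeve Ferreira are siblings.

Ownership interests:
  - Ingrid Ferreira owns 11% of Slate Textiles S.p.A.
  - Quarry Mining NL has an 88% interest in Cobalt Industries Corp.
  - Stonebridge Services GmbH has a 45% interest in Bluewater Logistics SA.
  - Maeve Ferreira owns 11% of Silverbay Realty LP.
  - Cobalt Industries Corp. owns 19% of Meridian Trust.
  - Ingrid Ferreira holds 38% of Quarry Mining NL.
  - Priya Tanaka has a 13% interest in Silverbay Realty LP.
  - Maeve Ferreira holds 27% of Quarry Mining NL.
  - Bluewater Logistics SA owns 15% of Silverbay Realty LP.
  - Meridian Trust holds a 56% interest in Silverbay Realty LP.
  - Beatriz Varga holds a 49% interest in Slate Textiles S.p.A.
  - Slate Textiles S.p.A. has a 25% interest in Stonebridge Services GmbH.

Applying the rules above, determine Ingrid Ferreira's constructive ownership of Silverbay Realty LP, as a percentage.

17.271705%

By sibling attribution (R2), Ingrid Ferreira is treated as also owning Maeve Ferreira's interest in Quarry Mining NL, giving 38% + 27% = 65%.
By sibling attribution (R2), Ingrid Ferreira is treated as owning Maeve Ferreira's 11% interest in Silverbay Realty LP.
Chain via Slate Textiles S.p.A. → Stonebridge Services GmbH → Bluewater Logistics SA (R1): 11% × 25% × 45% × 15% = 0.185625% of Silverbay Realty LP.
Chain via Quarry Mining NL → Cobalt Industries Corp. → Meridian Trust (R1): 65% × 88% × 19% × 56% = 6.08608% of Silverbay Realty LP.
Direct interest in Silverbay Realty LP: 11%.
Aggregating (R3): 0.185625% + 6.08608% + 11% = 17.271705%.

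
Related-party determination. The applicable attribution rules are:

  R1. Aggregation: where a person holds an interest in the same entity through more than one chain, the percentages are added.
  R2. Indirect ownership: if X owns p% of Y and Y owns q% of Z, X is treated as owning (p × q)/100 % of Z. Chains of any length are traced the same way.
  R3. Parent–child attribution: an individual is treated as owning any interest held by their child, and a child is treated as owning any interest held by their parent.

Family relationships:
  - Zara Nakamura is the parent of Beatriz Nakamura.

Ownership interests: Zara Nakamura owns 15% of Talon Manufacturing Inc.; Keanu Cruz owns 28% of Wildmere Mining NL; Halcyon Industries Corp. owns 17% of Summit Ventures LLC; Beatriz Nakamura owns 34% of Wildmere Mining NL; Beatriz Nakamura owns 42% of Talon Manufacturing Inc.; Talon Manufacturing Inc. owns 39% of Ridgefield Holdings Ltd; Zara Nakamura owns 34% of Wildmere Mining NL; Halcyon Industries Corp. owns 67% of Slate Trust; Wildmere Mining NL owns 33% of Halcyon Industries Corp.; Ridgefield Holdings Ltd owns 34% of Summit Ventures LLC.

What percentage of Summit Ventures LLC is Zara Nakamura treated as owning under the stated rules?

By parent–child attribution (R3), Zara Nakamura is treated as also owning Beatriz Nakamura's interest in Talon Manufacturing Inc, giving 15% + 42% = 57%.
By parent–child attribution (R3), Zara Nakamura is treated as also owning Beatriz Nakamura's interest in Wildmere Mining NL, giving 34% + 34% = 68%.
Chain via Talon Manufacturing Inc. → Ridgefield Holdings Ltd (R2): 57% × 39% × 34% = 7.5582% of Summit Ventures LLC.
Chain via Wildmere Mining NL → Halcyon Industries Corp. (R2): 68% × 33% × 17% = 3.8148% of Summit Ventures LLC.
Aggregating (R1): 7.5582% + 3.8148% = 11.373%.

11.373%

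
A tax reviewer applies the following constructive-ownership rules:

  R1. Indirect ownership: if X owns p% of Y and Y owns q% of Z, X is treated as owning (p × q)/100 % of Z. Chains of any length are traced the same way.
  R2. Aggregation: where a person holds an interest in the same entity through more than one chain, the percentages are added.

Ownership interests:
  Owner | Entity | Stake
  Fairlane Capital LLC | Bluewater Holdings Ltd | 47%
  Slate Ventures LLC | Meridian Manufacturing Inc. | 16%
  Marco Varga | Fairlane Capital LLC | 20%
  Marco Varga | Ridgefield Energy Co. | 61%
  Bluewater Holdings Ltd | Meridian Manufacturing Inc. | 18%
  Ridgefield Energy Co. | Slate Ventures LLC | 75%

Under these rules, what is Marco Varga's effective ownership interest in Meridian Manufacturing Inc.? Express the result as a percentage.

Chain via Fairlane Capital LLC → Bluewater Holdings Ltd (R1): 20% × 47% × 18% = 1.692% of Meridian Manufacturing Inc.
Chain via Ridgefield Energy Co. → Slate Ventures LLC (R1): 61% × 75% × 16% = 7.32% of Meridian Manufacturing Inc.
Aggregating (R2): 1.692% + 7.32% = 9.012%.

9.012%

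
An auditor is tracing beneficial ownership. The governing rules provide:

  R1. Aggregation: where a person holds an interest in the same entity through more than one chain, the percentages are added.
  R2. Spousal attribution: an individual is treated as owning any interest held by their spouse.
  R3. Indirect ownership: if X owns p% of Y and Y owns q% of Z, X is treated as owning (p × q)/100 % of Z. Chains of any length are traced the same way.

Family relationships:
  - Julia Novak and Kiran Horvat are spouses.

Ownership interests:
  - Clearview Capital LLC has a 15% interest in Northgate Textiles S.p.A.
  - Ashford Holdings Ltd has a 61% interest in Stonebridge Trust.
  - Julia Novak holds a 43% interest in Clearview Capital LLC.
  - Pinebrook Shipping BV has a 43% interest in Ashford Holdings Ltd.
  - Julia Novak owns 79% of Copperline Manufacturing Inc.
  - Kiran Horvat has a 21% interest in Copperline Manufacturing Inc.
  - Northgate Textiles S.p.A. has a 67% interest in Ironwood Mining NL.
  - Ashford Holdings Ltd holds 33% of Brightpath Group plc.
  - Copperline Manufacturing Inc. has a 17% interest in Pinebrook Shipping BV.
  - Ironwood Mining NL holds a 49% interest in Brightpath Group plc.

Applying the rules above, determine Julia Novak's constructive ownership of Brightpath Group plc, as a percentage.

By spousal attribution (R2), Julia Novak is treated as also owning Kiran Horvat's interest in Copperline Manufacturing Inc, giving 79% + 21% = 100%.
Chain via Copperline Manufacturing Inc. → Pinebrook Shipping BV → Ashford Holdings Ltd (R3): 100% × 17% × 43% × 33% = 2.4123% of Brightpath Group plc.
Chain via Clearview Capital LLC → Northgate Textiles S.p.A. → Ironwood Mining NL (R3): 43% × 15% × 67% × 49% = 2.117535% of Brightpath Group plc.
Aggregating (R1): 2.4123% + 2.117535% = 4.529835%.

4.529835%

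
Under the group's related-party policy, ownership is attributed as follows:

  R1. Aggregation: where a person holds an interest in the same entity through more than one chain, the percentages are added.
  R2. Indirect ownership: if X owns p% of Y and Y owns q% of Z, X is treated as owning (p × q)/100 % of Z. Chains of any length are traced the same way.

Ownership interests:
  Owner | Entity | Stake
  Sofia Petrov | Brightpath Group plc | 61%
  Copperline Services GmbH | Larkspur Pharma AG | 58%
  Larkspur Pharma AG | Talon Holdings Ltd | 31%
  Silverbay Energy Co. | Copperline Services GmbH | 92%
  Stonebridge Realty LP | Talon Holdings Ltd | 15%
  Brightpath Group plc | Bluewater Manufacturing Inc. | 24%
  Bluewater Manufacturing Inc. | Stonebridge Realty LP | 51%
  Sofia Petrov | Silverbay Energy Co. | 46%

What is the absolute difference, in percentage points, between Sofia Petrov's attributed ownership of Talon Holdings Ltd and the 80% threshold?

71.270904

Chain via Silverbay Energy Co. → Copperline Services GmbH → Larkspur Pharma AG (R2): 46% × 92% × 58% × 31% = 7.609136% of Talon Holdings Ltd.
Chain via Brightpath Group plc → Bluewater Manufacturing Inc. → Stonebridge Realty LP (R2): 61% × 24% × 51% × 15% = 1.11996% of Talon Holdings Ltd.
Aggregating (R1): 7.609136% + 1.11996% = 8.729096%.
8.729096% falls short of the 80% threshold by 71.270904 percentage points.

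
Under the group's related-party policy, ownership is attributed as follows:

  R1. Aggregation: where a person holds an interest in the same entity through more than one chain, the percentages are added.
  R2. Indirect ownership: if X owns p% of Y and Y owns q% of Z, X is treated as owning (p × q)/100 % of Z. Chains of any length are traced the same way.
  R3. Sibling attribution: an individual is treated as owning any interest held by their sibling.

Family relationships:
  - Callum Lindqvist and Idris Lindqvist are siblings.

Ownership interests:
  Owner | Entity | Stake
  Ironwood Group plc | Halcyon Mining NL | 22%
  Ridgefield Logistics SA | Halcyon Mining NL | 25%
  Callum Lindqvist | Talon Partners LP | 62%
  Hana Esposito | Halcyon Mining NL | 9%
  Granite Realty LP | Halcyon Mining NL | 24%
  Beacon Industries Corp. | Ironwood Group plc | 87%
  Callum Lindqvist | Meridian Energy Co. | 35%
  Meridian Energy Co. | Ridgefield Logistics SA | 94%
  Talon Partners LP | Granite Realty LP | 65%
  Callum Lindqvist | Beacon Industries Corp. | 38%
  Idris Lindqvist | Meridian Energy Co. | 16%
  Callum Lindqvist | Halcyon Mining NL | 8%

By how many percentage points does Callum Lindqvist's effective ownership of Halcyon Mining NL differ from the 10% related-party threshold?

26.9302

By sibling attribution (R3), Callum Lindqvist is treated as also owning Idris Lindqvist's interest in Meridian Energy Co, giving 35% + 16% = 51%.
Chain via Meridian Energy Co. → Ridgefield Logistics SA (R2): 51% × 94% × 25% = 11.985% of Halcyon Mining NL.
Chain via Talon Partners LP → Granite Realty LP (R2): 62% × 65% × 24% = 9.672% of Halcyon Mining NL.
Chain via Beacon Industries Corp. → Ironwood Group plc (R2): 38% × 87% × 22% = 7.2732% of Halcyon Mining NL.
Direct interest in Halcyon Mining NL: 8%.
Aggregating (R1): 11.985% + 9.672% + 7.2732% + 8% = 36.9302%.
36.9302% exceeds the 10% threshold by 26.9302 percentage points.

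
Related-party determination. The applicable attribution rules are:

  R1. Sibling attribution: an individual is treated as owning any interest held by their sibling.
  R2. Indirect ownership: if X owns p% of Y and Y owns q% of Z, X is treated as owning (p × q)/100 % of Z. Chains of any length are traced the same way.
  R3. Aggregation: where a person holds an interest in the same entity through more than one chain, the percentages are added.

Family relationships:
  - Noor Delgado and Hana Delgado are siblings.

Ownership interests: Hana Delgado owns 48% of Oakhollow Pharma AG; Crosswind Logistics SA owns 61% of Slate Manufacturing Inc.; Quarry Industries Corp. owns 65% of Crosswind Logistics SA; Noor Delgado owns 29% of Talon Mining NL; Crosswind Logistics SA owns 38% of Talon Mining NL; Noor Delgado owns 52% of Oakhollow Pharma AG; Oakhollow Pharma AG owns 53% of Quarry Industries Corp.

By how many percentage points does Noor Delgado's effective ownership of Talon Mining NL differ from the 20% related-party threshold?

22.091

By sibling attribution (R1), Noor Delgado is treated as also owning Hana Delgado's interest in Oakhollow Pharma AG, giving 52% + 48% = 100%.
Chain via Oakhollow Pharma AG → Quarry Industries Corp. → Crosswind Logistics SA (R2): 100% × 53% × 65% × 38% = 13.091% of Talon Mining NL.
Direct interest in Talon Mining NL: 29%.
Aggregating (R3): 13.091% + 29% = 42.091%.
42.091% exceeds the 20% threshold by 22.091 percentage points.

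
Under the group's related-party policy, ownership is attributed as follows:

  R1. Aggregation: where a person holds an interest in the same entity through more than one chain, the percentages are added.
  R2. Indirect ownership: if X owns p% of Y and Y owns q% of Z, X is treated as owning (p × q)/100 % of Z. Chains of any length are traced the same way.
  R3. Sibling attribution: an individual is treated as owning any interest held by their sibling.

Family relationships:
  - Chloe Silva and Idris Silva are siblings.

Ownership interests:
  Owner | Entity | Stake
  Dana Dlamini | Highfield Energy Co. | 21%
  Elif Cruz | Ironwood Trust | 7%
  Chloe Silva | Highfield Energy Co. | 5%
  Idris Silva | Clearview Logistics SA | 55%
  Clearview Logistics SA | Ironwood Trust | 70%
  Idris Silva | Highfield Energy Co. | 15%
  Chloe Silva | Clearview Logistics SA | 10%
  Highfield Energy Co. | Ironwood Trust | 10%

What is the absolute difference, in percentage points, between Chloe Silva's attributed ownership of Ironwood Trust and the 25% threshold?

22.5

By sibling attribution (R3), Chloe Silva is treated as also owning Idris Silva's interest in Highfield Energy Co, giving 5% + 15% = 20%.
By sibling attribution (R3), Chloe Silva is treated as also owning Idris Silva's interest in Clearview Logistics SA, giving 10% + 55% = 65%.
Chain via Highfield Energy Co. (R2): 20% × 10% = 2% of Ironwood Trust.
Chain via Clearview Logistics SA (R2): 65% × 70% = 45.5% of Ironwood Trust.
Aggregating (R1): 2% + 45.5% = 47.5%.
47.5% exceeds the 25% threshold by 22.5 percentage points.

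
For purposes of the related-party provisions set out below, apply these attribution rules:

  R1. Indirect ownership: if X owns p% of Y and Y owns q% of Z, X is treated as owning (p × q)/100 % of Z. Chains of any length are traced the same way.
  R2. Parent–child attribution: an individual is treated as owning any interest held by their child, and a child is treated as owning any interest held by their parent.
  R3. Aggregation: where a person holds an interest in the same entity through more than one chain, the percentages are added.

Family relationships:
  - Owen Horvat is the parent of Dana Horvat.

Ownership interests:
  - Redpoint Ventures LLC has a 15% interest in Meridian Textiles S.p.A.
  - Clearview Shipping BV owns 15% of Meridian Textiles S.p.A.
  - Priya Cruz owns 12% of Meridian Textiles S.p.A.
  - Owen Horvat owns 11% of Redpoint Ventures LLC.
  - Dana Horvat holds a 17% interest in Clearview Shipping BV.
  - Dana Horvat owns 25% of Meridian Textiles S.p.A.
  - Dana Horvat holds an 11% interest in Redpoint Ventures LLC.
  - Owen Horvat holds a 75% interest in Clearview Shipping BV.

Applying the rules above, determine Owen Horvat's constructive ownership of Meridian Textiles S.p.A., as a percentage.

By parent–child attribution (R2), Owen Horvat is treated as also owning Dana Horvat's interest in Clearview Shipping BV, giving 75% + 17% = 92%.
By parent–child attribution (R2), Owen Horvat is treated as also owning Dana Horvat's interest in Redpoint Ventures LLC, giving 11% + 11% = 22%.
By parent–child attribution (R2), Owen Horvat is treated as owning Dana Horvat's 25% interest in Meridian Textiles S.p.A.
Chain via Clearview Shipping BV (R1): 92% × 15% = 13.8% of Meridian Textiles S.p.A.
Chain via Redpoint Ventures LLC (R1): 22% × 15% = 3.3% of Meridian Textiles S.p.A.
Direct interest in Meridian Textiles S.p.A: 25%.
Aggregating (R3): 13.8% + 3.3% + 25% = 42.1%.

42.1%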